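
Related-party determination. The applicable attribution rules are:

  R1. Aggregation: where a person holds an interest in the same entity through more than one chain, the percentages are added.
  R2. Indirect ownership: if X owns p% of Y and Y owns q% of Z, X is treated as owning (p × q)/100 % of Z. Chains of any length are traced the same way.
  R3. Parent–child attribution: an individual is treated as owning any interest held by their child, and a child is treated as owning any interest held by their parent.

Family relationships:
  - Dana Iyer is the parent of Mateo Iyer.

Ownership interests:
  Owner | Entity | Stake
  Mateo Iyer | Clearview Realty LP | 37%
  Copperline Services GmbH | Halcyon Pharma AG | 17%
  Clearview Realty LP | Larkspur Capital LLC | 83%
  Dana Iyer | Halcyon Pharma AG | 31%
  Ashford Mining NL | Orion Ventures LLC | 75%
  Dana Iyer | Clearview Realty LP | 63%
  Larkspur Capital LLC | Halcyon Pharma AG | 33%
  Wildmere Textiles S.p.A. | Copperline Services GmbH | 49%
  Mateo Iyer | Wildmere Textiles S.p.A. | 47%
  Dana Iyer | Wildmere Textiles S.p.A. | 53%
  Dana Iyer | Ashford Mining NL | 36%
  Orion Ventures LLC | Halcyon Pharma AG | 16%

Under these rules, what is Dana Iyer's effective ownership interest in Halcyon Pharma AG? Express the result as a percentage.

71.04%

By parent–child attribution (R3), Dana Iyer is treated as also owning Mateo Iyer's interest in Clearview Realty LP, giving 63% + 37% = 100%.
By parent–child attribution (R3), Dana Iyer is treated as also owning Mateo Iyer's interest in Wildmere Textiles S.p.A, giving 53% + 47% = 100%.
Chain via Clearview Realty LP → Larkspur Capital LLC (R2): 100% × 83% × 33% = 27.39% of Halcyon Pharma AG.
Chain via Wildmere Textiles S.p.A. → Copperline Services GmbH (R2): 100% × 49% × 17% = 8.33% of Halcyon Pharma AG.
Chain via Ashford Mining NL → Orion Ventures LLC (R2): 36% × 75% × 16% = 4.32% of Halcyon Pharma AG.
Direct interest in Halcyon Pharma AG: 31%.
Aggregating (R1): 27.39% + 8.33% + 4.32% + 31% = 71.04%.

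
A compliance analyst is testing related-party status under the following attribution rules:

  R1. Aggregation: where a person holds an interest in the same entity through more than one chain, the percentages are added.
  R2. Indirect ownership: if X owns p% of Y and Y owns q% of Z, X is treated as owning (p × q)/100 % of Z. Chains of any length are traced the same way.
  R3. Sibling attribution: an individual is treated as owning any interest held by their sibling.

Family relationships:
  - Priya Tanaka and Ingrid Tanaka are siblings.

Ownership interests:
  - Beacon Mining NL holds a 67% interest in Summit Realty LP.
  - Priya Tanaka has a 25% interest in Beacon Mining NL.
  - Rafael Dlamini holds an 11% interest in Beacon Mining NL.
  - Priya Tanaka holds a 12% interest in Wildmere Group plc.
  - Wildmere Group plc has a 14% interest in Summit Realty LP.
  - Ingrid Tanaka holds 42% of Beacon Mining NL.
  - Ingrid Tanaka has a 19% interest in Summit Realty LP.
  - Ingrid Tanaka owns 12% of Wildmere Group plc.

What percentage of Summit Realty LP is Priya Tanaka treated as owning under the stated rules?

67.25%

By sibling attribution (R3), Priya Tanaka is treated as also owning Ingrid Tanaka's interest in Wildmere Group plc, giving 12% + 12% = 24%.
By sibling attribution (R3), Priya Tanaka is treated as also owning Ingrid Tanaka's interest in Beacon Mining NL, giving 25% + 42% = 67%.
By sibling attribution (R3), Priya Tanaka is treated as owning Ingrid Tanaka's 19% interest in Summit Realty LP.
Chain via Wildmere Group plc (R2): 24% × 14% = 3.36% of Summit Realty LP.
Chain via Beacon Mining NL (R2): 67% × 67% = 44.89% of Summit Realty LP.
Direct interest in Summit Realty LP: 19%.
Aggregating (R1): 3.36% + 44.89% + 19% = 67.25%.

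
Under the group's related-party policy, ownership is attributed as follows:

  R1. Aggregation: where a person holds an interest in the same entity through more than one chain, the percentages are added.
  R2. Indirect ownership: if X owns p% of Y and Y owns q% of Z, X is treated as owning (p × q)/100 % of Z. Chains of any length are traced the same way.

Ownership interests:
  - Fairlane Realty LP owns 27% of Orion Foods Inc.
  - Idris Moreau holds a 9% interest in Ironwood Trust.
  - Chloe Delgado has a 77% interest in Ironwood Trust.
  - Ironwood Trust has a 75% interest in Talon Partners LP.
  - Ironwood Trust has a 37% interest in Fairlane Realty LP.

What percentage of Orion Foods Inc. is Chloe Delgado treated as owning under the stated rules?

Chain via Ironwood Trust → Fairlane Realty LP (R2): 77% × 37% × 27% = 7.6923% of Orion Foods Inc.

7.6923%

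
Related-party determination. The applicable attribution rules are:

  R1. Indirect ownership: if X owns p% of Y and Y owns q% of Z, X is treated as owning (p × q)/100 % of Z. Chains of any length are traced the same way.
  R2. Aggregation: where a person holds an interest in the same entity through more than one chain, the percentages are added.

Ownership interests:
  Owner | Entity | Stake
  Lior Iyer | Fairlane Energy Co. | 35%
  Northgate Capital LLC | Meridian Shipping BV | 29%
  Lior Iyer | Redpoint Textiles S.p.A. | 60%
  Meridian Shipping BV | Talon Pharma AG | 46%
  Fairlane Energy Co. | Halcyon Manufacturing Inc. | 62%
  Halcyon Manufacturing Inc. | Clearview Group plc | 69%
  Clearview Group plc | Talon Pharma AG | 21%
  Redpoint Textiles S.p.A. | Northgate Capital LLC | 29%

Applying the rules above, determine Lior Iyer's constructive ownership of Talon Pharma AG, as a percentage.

5.46549%

Chain via Redpoint Textiles S.p.A. → Northgate Capital LLC → Meridian Shipping BV (R1): 60% × 29% × 29% × 46% = 2.32116% of Talon Pharma AG.
Chain via Fairlane Energy Co. → Halcyon Manufacturing Inc. → Clearview Group plc (R1): 35% × 62% × 69% × 21% = 3.14433% of Talon Pharma AG.
Aggregating (R2): 2.32116% + 3.14433% = 5.46549%.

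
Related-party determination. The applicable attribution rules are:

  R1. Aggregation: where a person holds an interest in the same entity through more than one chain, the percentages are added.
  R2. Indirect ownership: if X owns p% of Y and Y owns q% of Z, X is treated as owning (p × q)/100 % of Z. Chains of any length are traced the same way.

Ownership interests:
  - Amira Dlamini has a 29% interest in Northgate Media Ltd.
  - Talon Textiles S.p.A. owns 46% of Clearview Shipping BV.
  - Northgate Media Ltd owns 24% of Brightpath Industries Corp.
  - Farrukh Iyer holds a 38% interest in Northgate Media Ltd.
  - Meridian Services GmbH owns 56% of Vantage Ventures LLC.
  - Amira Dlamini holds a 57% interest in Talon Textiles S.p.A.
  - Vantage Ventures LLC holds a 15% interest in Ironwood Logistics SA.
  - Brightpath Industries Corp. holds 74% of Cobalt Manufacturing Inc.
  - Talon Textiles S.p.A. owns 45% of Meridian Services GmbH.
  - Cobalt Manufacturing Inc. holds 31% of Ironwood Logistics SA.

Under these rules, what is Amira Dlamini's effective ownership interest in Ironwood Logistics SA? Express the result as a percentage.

Chain via Talon Textiles S.p.A. → Meridian Services GmbH → Vantage Ventures LLC (R2): 57% × 45% × 56% × 15% = 2.1546% of Ironwood Logistics SA.
Chain via Northgate Media Ltd → Brightpath Industries Corp. → Cobalt Manufacturing Inc. (R2): 29% × 24% × 74% × 31% = 1.596624% of Ironwood Logistics SA.
Aggregating (R1): 2.1546% + 1.596624% = 3.751224%.

3.751224%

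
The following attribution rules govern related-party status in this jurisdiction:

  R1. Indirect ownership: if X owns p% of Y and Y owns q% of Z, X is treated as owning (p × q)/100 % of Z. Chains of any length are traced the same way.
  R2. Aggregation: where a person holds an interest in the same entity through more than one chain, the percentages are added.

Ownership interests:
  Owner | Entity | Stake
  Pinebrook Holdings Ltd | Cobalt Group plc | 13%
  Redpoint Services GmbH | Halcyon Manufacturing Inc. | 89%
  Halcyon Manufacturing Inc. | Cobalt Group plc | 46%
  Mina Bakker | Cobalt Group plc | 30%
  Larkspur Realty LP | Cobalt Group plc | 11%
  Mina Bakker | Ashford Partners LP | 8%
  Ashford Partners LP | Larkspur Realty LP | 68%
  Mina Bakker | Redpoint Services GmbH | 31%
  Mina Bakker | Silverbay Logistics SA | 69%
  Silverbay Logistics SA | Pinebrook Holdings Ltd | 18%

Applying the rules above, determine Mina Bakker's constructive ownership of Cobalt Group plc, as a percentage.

44.9044%

Chain via Silverbay Logistics SA → Pinebrook Holdings Ltd (R1): 69% × 18% × 13% = 1.6146% of Cobalt Group plc.
Chain via Ashford Partners LP → Larkspur Realty LP (R1): 8% × 68% × 11% = 0.5984% of Cobalt Group plc.
Chain via Redpoint Services GmbH → Halcyon Manufacturing Inc. (R1): 31% × 89% × 46% = 12.6914% of Cobalt Group plc.
Direct interest in Cobalt Group plc: 30%.
Aggregating (R2): 1.6146% + 0.5984% + 12.6914% + 30% = 44.9044%.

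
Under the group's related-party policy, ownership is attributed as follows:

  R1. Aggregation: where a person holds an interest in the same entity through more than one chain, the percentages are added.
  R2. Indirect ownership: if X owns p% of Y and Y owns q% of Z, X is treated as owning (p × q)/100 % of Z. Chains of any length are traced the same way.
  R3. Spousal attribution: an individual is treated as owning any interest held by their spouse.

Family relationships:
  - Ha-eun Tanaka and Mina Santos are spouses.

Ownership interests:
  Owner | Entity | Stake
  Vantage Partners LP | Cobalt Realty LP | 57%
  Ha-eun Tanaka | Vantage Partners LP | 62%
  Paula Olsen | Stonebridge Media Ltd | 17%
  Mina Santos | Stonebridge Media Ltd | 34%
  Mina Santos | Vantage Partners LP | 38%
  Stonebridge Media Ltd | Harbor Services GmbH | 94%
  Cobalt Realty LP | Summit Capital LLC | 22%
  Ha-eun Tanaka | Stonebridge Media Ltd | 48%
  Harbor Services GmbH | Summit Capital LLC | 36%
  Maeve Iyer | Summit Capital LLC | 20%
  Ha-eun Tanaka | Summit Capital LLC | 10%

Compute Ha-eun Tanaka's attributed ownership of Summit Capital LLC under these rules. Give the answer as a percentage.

50.2888%

By spousal attribution (R3), Ha-eun Tanaka is treated as also owning Mina Santos's interest in Stonebridge Media Ltd, giving 48% + 34% = 82%.
By spousal attribution (R3), Ha-eun Tanaka is treated as also owning Mina Santos's interest in Vantage Partners LP, giving 62% + 38% = 100%.
Chain via Stonebridge Media Ltd → Harbor Services GmbH (R2): 82% × 94% × 36% = 27.7488% of Summit Capital LLC.
Chain via Vantage Partners LP → Cobalt Realty LP (R2): 100% × 57% × 22% = 12.54% of Summit Capital LLC.
Direct interest in Summit Capital LLC: 10%.
Aggregating (R1): 27.7488% + 12.54% + 10% = 50.2888%.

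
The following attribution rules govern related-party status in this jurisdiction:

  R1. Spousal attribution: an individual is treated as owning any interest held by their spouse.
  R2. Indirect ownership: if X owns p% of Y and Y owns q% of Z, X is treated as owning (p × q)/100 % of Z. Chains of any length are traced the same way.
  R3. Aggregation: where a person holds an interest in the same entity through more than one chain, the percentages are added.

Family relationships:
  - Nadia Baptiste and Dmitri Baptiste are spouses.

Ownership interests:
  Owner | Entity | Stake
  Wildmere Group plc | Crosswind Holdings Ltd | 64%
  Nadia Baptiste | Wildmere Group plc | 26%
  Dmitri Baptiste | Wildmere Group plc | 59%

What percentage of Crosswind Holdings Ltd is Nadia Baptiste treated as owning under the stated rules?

54.4%

By spousal attribution (R1), Nadia Baptiste is treated as also owning Dmitri Baptiste's interest in Wildmere Group plc, giving 26% + 59% = 85%.
Chain via Wildmere Group plc (R2): 85% × 64% = 54.4% of Crosswind Holdings Ltd.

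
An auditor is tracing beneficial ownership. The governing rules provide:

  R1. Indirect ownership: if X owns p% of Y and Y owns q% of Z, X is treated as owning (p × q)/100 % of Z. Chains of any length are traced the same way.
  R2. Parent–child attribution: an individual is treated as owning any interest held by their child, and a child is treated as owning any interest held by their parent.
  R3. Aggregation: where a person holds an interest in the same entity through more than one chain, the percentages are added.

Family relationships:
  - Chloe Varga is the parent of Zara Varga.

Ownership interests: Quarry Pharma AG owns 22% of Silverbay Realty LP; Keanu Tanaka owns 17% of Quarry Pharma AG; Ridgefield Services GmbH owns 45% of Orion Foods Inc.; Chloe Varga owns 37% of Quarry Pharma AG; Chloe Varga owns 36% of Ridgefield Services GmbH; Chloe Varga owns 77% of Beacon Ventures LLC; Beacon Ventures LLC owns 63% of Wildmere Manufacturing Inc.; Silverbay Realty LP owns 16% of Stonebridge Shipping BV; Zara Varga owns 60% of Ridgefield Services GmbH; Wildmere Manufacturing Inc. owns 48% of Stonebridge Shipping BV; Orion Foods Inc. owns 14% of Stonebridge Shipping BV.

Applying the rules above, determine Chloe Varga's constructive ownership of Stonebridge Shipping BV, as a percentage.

By parent–child attribution (R2), Chloe Varga is treated as also owning Zara Varga's interest in Ridgefield Services GmbH, giving 36% + 60% = 96%.
Chain via Ridgefield Services GmbH → Orion Foods Inc. (R1): 96% × 45% × 14% = 6.048% of Stonebridge Shipping BV.
Chain via Beacon Ventures LLC → Wildmere Manufacturing Inc. (R1): 77% × 63% × 48% = 23.2848% of Stonebridge Shipping BV.
Chain via Quarry Pharma AG → Silverbay Realty LP (R1): 37% × 22% × 16% = 1.3024% of Stonebridge Shipping BV.
Aggregating (R3): 6.048% + 23.2848% + 1.3024% = 30.6352%.

30.6352%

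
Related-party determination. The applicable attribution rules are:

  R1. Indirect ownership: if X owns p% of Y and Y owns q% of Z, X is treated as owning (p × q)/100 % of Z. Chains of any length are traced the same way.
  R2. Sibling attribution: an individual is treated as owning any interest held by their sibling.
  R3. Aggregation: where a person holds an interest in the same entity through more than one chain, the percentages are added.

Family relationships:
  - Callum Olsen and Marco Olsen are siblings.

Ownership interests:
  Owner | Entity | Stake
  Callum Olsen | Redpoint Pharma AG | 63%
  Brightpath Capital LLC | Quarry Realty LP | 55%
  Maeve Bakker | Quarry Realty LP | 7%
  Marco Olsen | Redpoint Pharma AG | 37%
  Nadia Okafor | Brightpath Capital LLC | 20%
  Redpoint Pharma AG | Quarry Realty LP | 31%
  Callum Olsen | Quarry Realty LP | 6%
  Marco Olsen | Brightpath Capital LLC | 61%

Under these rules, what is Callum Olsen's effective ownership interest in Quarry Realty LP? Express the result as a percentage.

By sibling attribution (R2), Callum Olsen is treated as also owning Marco Olsen's interest in Redpoint Pharma AG, giving 63% + 37% = 100%.
By sibling attribution (R2), Callum Olsen is treated as owning Marco Olsen's 61% interest in Brightpath Capital LLC.
Chain via Redpoint Pharma AG (R1): 100% × 31% = 31% of Quarry Realty LP.
Direct interest in Quarry Realty LP: 6%.
Chain via Brightpath Capital LLC (R1): 61% × 55% = 33.55% of Quarry Realty LP.
Aggregating (R3): 31% + 6% + 33.55% = 70.55%.

70.55%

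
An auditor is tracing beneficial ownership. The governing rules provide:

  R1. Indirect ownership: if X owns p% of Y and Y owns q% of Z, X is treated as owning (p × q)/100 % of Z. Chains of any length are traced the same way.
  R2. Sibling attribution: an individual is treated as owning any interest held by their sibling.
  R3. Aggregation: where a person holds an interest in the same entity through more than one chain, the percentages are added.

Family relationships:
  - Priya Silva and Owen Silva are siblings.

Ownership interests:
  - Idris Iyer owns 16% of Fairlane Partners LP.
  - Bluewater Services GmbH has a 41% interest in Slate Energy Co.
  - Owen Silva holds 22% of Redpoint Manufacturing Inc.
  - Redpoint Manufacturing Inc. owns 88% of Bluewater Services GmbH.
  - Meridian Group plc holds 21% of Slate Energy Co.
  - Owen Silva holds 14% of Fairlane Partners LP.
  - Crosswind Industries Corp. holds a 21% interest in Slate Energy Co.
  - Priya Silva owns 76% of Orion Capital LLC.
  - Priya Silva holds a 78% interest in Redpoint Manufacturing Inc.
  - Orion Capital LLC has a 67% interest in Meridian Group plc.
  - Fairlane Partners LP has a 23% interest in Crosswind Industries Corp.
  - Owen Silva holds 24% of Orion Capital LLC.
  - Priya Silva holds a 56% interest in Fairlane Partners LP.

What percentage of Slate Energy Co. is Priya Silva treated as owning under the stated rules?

53.531%

By sibling attribution (R2), Priya Silva is treated as also owning Owen Silva's interest in Fairlane Partners LP, giving 56% + 14% = 70%.
By sibling attribution (R2), Priya Silva is treated as also owning Owen Silva's interest in Redpoint Manufacturing Inc, giving 78% + 22% = 100%.
By sibling attribution (R2), Priya Silva is treated as also owning Owen Silva's interest in Orion Capital LLC, giving 76% + 24% = 100%.
Chain via Fairlane Partners LP → Crosswind Industries Corp. (R1): 70% × 23% × 21% = 3.381% of Slate Energy Co.
Chain via Redpoint Manufacturing Inc. → Bluewater Services GmbH (R1): 100% × 88% × 41% = 36.08% of Slate Energy Co.
Chain via Orion Capital LLC → Meridian Group plc (R1): 100% × 67% × 21% = 14.07% of Slate Energy Co.
Aggregating (R3): 3.381% + 36.08% + 14.07% = 53.531%.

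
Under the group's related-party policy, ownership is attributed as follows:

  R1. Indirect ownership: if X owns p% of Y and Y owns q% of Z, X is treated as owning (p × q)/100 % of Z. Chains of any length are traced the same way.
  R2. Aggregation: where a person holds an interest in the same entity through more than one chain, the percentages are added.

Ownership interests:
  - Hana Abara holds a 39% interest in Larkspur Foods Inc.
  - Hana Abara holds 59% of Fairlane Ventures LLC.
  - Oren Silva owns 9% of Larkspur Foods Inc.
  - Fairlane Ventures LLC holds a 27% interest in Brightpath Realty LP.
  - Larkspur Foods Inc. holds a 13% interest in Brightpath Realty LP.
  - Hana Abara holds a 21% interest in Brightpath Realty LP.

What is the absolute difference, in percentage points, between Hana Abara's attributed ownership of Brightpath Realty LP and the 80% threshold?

38

Chain via Larkspur Foods Inc. (R1): 39% × 13% = 5.07% of Brightpath Realty LP.
Chain via Fairlane Ventures LLC (R1): 59% × 27% = 15.93% of Brightpath Realty LP.
Direct interest in Brightpath Realty LP: 21%.
Aggregating (R2): 5.07% + 15.93% + 21% = 42%.
42% falls short of the 80% threshold by 38 percentage points.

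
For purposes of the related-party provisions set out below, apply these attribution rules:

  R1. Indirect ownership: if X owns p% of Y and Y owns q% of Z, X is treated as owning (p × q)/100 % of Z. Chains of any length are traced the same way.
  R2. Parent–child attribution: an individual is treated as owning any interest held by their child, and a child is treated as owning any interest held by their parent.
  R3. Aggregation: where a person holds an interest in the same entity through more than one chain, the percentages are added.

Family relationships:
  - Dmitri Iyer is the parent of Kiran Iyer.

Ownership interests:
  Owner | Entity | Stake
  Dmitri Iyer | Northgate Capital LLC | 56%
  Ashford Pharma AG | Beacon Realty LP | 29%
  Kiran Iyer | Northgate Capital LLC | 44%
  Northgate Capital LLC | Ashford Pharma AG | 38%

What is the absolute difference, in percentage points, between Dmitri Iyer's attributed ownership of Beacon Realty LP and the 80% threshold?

68.98

By parent–child attribution (R2), Dmitri Iyer is treated as also owning Kiran Iyer's interest in Northgate Capital LLC, giving 56% + 44% = 100%.
Chain via Northgate Capital LLC → Ashford Pharma AG (R1): 100% × 38% × 29% = 11.02% of Beacon Realty LP.
11.02% falls short of the 80% threshold by 68.98 percentage points.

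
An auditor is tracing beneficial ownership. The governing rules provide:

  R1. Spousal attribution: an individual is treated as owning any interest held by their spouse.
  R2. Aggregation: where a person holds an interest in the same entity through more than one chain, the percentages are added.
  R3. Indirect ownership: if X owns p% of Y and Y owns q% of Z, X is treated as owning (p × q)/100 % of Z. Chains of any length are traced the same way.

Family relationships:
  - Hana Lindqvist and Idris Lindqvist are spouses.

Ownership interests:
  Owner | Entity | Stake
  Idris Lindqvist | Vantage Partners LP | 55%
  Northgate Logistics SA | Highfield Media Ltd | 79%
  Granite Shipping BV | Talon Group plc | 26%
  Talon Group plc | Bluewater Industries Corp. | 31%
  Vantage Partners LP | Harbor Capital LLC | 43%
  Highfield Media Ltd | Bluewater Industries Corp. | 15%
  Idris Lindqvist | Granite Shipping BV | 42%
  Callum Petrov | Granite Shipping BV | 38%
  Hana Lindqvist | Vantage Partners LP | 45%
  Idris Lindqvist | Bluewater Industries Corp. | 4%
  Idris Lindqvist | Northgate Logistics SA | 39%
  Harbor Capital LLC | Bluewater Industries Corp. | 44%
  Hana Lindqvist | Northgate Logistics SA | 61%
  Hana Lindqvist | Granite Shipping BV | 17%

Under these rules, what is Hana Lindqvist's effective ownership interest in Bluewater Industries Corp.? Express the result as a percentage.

39.5254%

By spousal attribution (R1), Hana Lindqvist is treated as also owning Idris Lindqvist's interest in Vantage Partners LP, giving 45% + 55% = 100%.
By spousal attribution (R1), Hana Lindqvist is treated as also owning Idris Lindqvist's interest in Granite Shipping BV, giving 17% + 42% = 59%.
By spousal attribution (R1), Hana Lindqvist is treated as also owning Idris Lindqvist's interest in Northgate Logistics SA, giving 61% + 39% = 100%.
By spousal attribution (R1), Hana Lindqvist is treated as owning Idris Lindqvist's 4% interest in Bluewater Industries Corp.
Chain via Vantage Partners LP → Harbor Capital LLC (R3): 100% × 43% × 44% = 18.92% of Bluewater Industries Corp.
Chain via Granite Shipping BV → Talon Group plc (R3): 59% × 26% × 31% = 4.7554% of Bluewater Industries Corp.
Chain via Northgate Logistics SA → Highfield Media Ltd (R3): 100% × 79% × 15% = 11.85% of Bluewater Industries Corp.
Direct interest in Bluewater Industries Corp: 4%.
Aggregating (R2): 18.92% + 4.7554% + 11.85% + 4% = 39.5254%.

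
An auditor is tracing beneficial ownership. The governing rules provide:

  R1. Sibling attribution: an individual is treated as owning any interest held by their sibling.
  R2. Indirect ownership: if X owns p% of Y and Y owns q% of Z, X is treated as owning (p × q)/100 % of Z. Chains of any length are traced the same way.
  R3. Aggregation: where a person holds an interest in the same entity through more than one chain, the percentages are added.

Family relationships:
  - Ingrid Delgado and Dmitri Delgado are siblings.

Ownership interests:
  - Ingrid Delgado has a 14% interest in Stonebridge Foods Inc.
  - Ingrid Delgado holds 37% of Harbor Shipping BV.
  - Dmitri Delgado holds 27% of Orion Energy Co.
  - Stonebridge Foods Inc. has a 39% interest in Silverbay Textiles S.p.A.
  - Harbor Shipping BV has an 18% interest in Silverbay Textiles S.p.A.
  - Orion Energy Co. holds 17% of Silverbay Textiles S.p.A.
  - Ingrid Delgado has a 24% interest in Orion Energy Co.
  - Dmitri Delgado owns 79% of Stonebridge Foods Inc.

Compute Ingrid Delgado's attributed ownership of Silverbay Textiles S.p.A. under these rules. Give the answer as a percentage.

By sibling attribution (R1), Ingrid Delgado is treated as also owning Dmitri Delgado's interest in Stonebridge Foods Inc, giving 14% + 79% = 93%.
By sibling attribution (R1), Ingrid Delgado is treated as also owning Dmitri Delgado's interest in Orion Energy Co, giving 24% + 27% = 51%.
Chain via Stonebridge Foods Inc. (R2): 93% × 39% = 36.27% of Silverbay Textiles S.p.A.
Chain via Orion Energy Co. (R2): 51% × 17% = 8.67% of Silverbay Textiles S.p.A.
Chain via Harbor Shipping BV (R2): 37% × 18% = 6.66% of Silverbay Textiles S.p.A.
Aggregating (R3): 36.27% + 8.67% + 6.66% = 51.6%.

51.6%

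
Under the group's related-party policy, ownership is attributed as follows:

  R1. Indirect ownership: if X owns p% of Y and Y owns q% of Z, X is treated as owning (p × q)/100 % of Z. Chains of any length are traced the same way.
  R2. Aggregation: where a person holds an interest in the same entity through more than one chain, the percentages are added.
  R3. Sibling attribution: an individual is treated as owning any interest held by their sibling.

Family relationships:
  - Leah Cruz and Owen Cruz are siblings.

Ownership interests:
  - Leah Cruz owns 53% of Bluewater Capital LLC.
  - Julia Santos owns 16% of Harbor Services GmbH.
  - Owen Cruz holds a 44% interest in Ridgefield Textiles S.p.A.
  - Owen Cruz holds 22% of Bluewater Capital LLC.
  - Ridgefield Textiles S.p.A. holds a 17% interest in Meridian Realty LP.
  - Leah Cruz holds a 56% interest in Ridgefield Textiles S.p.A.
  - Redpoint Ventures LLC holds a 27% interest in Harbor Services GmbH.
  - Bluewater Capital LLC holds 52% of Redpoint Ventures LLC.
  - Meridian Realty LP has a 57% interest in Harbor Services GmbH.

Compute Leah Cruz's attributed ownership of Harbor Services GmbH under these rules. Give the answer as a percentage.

20.22%

By sibling attribution (R3), Leah Cruz is treated as also owning Owen Cruz's interest in Bluewater Capital LLC, giving 53% + 22% = 75%.
By sibling attribution (R3), Leah Cruz is treated as also owning Owen Cruz's interest in Ridgefield Textiles S.p.A, giving 56% + 44% = 100%.
Chain via Bluewater Capital LLC → Redpoint Ventures LLC (R1): 75% × 52% × 27% = 10.53% of Harbor Services GmbH.
Chain via Ridgefield Textiles S.p.A. → Meridian Realty LP (R1): 100% × 17% × 57% = 9.69% of Harbor Services GmbH.
Aggregating (R2): 10.53% + 9.69% = 20.22%.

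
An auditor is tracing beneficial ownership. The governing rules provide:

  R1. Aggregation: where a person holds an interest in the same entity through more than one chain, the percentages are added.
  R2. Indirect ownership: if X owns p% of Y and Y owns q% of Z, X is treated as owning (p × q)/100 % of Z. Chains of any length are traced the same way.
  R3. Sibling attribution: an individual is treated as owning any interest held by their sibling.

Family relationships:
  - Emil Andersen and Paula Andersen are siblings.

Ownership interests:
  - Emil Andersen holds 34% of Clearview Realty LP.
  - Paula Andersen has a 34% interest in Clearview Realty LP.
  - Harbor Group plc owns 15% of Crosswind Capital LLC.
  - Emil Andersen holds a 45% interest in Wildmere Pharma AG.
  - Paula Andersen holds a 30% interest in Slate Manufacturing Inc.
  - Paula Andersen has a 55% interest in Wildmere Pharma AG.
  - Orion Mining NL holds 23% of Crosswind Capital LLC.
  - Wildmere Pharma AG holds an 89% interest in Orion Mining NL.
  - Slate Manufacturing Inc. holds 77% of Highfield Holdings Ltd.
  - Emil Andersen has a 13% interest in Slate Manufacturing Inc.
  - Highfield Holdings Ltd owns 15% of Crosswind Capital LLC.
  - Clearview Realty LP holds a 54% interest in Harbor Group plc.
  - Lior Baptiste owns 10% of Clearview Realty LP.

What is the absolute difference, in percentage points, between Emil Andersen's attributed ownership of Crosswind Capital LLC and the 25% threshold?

5.9445

By sibling attribution (R3), Emil Andersen is treated as also owning Paula Andersen's interest in Wildmere Pharma AG, giving 45% + 55% = 100%.
By sibling attribution (R3), Emil Andersen is treated as also owning Paula Andersen's interest in Slate Manufacturing Inc, giving 13% + 30% = 43%.
By sibling attribution (R3), Emil Andersen is treated as also owning Paula Andersen's interest in Clearview Realty LP, giving 34% + 34% = 68%.
Chain via Wildmere Pharma AG → Orion Mining NL (R2): 100% × 89% × 23% = 20.47% of Crosswind Capital LLC.
Chain via Slate Manufacturing Inc. → Highfield Holdings Ltd (R2): 43% × 77% × 15% = 4.9665% of Crosswind Capital LLC.
Chain via Clearview Realty LP → Harbor Group plc (R2): 68% × 54% × 15% = 5.508% of Crosswind Capital LLC.
Aggregating (R1): 20.47% + 4.9665% + 5.508% = 30.9445%.
30.9445% exceeds the 25% threshold by 5.9445 percentage points.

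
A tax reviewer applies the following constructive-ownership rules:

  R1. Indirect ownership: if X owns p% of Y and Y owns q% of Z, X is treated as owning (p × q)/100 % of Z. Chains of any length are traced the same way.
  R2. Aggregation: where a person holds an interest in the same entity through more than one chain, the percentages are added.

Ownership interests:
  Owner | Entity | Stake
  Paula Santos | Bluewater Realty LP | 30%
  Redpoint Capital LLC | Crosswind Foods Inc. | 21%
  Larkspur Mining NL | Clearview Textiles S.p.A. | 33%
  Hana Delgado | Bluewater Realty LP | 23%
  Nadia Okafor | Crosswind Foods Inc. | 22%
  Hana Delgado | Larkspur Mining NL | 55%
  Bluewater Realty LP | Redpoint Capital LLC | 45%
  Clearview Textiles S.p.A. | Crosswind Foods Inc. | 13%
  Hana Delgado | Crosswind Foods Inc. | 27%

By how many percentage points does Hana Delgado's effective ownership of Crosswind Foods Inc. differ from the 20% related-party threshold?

Chain via Bluewater Realty LP → Redpoint Capital LLC (R1): 23% × 45% × 21% = 2.1735% of Crosswind Foods Inc.
Chain via Larkspur Mining NL → Clearview Textiles S.p.A. (R1): 55% × 33% × 13% = 2.3595% of Crosswind Foods Inc.
Direct interest in Crosswind Foods Inc: 27%.
Aggregating (R2): 2.1735% + 2.3595% + 27% = 31.533%.
31.533% exceeds the 20% threshold by 11.533 percentage points.

11.533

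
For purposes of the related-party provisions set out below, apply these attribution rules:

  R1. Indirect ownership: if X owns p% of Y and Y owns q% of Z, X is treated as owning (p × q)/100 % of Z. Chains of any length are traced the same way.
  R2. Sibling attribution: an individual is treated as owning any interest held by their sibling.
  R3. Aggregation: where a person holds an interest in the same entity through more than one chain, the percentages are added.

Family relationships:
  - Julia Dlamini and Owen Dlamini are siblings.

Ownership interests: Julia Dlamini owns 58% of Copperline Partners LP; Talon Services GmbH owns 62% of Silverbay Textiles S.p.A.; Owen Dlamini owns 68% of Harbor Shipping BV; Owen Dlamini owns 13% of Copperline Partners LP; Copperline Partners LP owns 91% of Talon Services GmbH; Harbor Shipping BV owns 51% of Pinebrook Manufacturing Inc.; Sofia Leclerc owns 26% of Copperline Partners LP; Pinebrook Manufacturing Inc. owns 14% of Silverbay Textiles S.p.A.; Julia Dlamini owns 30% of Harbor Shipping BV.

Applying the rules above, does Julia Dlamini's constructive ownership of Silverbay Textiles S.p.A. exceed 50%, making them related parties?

No

By sibling attribution (R2), Julia Dlamini is treated as also owning Owen Dlamini's interest in Copperline Partners LP, giving 58% + 13% = 71%.
By sibling attribution (R2), Julia Dlamini is treated as also owning Owen Dlamini's interest in Harbor Shipping BV, giving 30% + 68% = 98%.
Chain via Copperline Partners LP → Talon Services GmbH (R1): 71% × 91% × 62% = 40.0582% of Silverbay Textiles S.p.A.
Chain via Harbor Shipping BV → Pinebrook Manufacturing Inc. (R1): 98% × 51% × 14% = 6.9972% of Silverbay Textiles S.p.A.
Aggregating (R3): 40.0582% + 6.9972% = 47.0554%.
47.0554% does not exceed the 50% threshold, so Julia is not a related party to Silverbay Textiles S.p.A.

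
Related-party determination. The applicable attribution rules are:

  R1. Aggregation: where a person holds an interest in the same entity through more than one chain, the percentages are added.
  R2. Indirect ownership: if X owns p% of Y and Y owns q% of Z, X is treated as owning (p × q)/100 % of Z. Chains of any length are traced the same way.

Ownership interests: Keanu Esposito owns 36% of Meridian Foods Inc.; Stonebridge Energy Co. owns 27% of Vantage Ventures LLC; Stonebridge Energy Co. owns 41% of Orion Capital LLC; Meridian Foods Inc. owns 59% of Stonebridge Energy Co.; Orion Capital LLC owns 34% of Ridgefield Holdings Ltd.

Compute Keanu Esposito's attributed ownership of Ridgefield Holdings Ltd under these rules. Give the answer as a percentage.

2.960856%

Chain via Meridian Foods Inc. → Stonebridge Energy Co. → Orion Capital LLC (R2): 36% × 59% × 41% × 34% = 2.960856% of Ridgefield Holdings Ltd.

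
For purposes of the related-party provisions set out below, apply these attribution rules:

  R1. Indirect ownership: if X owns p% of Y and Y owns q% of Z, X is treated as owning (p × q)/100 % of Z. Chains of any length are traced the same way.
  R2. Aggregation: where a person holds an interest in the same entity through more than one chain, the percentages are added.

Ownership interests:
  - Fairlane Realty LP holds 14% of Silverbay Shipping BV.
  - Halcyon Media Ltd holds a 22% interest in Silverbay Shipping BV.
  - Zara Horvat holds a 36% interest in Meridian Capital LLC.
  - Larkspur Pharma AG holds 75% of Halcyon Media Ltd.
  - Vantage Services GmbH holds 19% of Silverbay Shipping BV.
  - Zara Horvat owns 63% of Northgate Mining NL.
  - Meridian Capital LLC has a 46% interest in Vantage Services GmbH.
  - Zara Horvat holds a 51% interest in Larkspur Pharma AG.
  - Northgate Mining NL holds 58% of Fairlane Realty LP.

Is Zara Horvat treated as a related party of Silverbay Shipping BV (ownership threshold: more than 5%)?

Yes

Chain via Larkspur Pharma AG → Halcyon Media Ltd (R1): 51% × 75% × 22% = 8.415% of Silverbay Shipping BV.
Chain via Northgate Mining NL → Fairlane Realty LP (R1): 63% × 58% × 14% = 5.1156% of Silverbay Shipping BV.
Chain via Meridian Capital LLC → Vantage Services GmbH (R1): 36% × 46% × 19% = 3.1464% of Silverbay Shipping BV.
Aggregating (R2): 8.415% + 5.1156% + 3.1464% = 16.677%.
16.677% exceeds the 5% threshold, so Zara is a related party to Silverbay Shipping BV.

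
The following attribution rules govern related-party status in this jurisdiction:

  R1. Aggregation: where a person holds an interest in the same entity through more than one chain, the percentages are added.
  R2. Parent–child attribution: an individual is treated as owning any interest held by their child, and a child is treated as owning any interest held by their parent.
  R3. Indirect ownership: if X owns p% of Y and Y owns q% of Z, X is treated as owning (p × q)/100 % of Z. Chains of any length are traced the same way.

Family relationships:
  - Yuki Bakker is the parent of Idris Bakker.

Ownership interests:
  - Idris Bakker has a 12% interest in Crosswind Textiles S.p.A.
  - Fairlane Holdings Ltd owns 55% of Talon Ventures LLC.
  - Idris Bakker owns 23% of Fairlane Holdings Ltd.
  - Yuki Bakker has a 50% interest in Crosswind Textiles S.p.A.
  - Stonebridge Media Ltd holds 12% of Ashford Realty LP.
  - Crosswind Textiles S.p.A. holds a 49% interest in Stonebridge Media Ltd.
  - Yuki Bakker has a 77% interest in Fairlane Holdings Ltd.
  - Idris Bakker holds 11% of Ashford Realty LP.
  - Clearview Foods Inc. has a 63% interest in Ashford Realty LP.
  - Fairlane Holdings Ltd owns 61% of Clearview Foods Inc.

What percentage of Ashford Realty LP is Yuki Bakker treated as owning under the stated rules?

By parent–child attribution (R2), Yuki Bakker is treated as also owning Idris Bakker's interest in Crosswind Textiles S.p.A, giving 50% + 12% = 62%.
By parent–child attribution (R2), Yuki Bakker is treated as also owning Idris Bakker's interest in Fairlane Holdings Ltd, giving 77% + 23% = 100%.
By parent–child attribution (R2), Yuki Bakker is treated as owning Idris Bakker's 11% interest in Ashford Realty LP.
Chain via Crosswind Textiles S.p.A. → Stonebridge Media Ltd (R3): 62% × 49% × 12% = 3.6456% of Ashford Realty LP.
Chain via Fairlane Holdings Ltd → Clearview Foods Inc. (R3): 100% × 61% × 63% = 38.43% of Ashford Realty LP.
Direct interest in Ashford Realty LP: 11%.
Aggregating (R1): 3.6456% + 38.43% + 11% = 53.0756%.

53.0756%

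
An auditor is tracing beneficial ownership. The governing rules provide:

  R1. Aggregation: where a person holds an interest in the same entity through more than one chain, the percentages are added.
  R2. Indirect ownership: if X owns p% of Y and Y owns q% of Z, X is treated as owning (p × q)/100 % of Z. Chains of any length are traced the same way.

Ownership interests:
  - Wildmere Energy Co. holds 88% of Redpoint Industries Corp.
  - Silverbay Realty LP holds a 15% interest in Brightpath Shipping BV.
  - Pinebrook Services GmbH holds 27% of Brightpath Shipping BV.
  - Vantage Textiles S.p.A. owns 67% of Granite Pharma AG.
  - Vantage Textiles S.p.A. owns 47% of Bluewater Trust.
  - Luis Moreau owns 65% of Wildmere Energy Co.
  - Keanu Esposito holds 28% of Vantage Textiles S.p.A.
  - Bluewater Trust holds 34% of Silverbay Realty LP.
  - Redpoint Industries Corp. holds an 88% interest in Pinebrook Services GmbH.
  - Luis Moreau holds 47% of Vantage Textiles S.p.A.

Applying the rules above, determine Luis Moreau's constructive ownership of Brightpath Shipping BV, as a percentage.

14.71731%

Chain via Vantage Textiles S.p.A. → Bluewater Trust → Silverbay Realty LP (R2): 47% × 47% × 34% × 15% = 1.12659% of Brightpath Shipping BV.
Chain via Wildmere Energy Co. → Redpoint Industries Corp. → Pinebrook Services GmbH (R2): 65% × 88% × 88% × 27% = 13.59072% of Brightpath Shipping BV.
Aggregating (R1): 1.12659% + 13.59072% = 14.71731%.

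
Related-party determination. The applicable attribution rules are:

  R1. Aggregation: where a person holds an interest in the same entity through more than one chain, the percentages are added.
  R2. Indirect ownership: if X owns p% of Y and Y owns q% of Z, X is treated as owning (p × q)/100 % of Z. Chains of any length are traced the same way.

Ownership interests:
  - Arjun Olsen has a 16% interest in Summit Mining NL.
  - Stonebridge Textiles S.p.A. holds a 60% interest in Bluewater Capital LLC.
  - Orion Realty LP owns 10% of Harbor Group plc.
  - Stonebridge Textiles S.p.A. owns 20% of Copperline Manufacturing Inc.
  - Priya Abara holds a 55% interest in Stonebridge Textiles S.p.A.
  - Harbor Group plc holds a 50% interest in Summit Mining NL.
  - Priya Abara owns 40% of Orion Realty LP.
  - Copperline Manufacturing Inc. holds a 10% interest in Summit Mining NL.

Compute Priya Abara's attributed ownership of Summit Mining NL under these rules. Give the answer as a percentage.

3.1%

Chain via Orion Realty LP → Harbor Group plc (R2): 40% × 10% × 50% = 2% of Summit Mining NL.
Chain via Stonebridge Textiles S.p.A. → Copperline Manufacturing Inc. (R2): 55% × 20% × 10% = 1.1% of Summit Mining NL.
Aggregating (R1): 2% + 1.1% = 3.1%.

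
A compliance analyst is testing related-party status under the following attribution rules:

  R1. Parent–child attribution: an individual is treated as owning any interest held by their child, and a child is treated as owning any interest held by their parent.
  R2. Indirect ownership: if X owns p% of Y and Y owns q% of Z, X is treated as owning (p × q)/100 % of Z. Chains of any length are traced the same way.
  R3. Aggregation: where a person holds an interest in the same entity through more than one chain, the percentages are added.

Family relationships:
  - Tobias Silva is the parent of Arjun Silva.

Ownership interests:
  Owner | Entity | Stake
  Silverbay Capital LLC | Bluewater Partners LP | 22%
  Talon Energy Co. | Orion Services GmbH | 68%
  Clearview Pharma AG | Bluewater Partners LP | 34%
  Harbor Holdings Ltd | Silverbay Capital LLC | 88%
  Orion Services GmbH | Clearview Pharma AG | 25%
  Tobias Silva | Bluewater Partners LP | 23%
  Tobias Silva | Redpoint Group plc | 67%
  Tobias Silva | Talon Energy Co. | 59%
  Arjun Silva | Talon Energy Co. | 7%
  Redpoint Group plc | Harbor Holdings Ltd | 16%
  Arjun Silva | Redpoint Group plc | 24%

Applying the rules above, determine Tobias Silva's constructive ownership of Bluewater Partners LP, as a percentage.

By parent–child attribution (R1), Tobias Silva is treated as also owning Arjun Silva's interest in Talon Energy Co, giving 59% + 7% = 66%.
By parent–child attribution (R1), Tobias Silva is treated as also owning Arjun Silva's interest in Redpoint Group plc, giving 67% + 24% = 91%.
Chain via Talon Energy Co. → Orion Services GmbH → Clearview Pharma AG (R2): 66% × 68% × 25% × 34% = 3.8148% of Bluewater Partners LP.
Chain via Redpoint Group plc → Harbor Holdings Ltd → Silverbay Capital LLC (R2): 91% × 16% × 88% × 22% = 2.818816% of Bluewater Partners LP.
Direct interest in Bluewater Partners LP: 23%.
Aggregating (R3): 3.8148% + 2.818816% + 23% = 29.633616%.

29.633616%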